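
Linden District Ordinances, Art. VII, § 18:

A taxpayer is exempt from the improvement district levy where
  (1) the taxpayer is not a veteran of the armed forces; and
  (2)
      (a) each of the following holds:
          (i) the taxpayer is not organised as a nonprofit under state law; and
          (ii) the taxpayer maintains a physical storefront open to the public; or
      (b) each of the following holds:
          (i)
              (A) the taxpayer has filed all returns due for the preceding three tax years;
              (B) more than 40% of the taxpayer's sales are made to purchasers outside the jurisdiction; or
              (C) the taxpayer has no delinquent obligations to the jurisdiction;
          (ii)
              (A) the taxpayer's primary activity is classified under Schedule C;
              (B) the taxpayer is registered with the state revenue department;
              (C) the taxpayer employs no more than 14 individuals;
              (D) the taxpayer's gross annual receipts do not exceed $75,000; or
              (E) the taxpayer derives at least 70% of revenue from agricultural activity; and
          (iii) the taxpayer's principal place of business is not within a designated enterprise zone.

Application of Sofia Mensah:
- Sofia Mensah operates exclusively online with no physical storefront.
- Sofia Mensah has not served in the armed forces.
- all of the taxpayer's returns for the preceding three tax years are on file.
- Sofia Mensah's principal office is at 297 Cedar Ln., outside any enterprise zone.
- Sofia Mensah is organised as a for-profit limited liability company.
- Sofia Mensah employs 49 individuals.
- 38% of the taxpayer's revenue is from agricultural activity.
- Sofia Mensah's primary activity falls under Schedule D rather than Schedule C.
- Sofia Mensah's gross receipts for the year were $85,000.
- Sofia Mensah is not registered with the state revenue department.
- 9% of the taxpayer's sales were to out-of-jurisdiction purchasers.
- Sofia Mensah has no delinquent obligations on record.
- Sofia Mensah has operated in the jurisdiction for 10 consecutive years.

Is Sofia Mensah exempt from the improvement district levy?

(1) not (veteran) — met.
(i) not (nonprofit) — holds.
(ii) has storefront — not met.
So (a) is not satisfied (T AND F).
(A) returns current — met.
(B) >40% out-of-jur. sales — fails.
(C) no delinquency — holds.
So (i) is satisfied (T OR F OR T).
(A) Schedule C activity — not met.
(B) state-registered — not satisfied.
(C) ≤ 14 employees — not met.
(D) receipts ≤ $75,000 — fails.
(E) ≥70% agricultural — not met.
(ii): F OR F OR F OR F OR F → false.
(iii) not (in enterprise zone) — met.
(b) = T AND F AND T = false.
So (2) is not satisfied (F OR F).
So Overall is not satisfied (T AND F).

No — not exempt.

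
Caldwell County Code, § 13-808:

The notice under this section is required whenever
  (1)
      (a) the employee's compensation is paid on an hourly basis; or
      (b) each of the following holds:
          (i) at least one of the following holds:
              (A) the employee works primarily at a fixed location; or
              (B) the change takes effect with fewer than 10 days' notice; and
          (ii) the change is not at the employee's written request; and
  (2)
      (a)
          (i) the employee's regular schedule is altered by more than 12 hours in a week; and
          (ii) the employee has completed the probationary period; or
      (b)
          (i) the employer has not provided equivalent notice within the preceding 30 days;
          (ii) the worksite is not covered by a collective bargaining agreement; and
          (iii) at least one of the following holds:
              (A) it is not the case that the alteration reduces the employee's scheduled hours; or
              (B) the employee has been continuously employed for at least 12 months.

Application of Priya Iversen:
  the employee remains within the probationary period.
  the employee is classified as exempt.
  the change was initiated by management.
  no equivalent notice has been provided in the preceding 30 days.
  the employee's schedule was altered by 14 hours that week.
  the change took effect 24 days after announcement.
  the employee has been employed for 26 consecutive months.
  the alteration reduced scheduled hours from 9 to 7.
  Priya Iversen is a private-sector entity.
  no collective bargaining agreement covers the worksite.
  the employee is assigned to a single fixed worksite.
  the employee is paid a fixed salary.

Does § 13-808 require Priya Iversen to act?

(a) hourly-paid — not met.
(A) fixed location — met.
(B) < 10 days' notice — not satisfied.
(i) = T OR F = true.
(ii) not employee-requested — met.
(b) = T AND T = true.
(1) = F OR T = true.
(i) schedule shift > 12h — holds.
(ii) past probation — not satisfied.
So (a) is not satisfied (T AND F).
(i) no recent notice — holds.
(ii) no CBA — holds.
(A) not (hours reduced) — fails.
(B) tenure ≥ 12 mo. — met.
(iii) = F OR T = true.
So (b) is satisfied (T AND T AND T).
(2): F OR T → true.
Overall: T AND T → true.

Yes — required.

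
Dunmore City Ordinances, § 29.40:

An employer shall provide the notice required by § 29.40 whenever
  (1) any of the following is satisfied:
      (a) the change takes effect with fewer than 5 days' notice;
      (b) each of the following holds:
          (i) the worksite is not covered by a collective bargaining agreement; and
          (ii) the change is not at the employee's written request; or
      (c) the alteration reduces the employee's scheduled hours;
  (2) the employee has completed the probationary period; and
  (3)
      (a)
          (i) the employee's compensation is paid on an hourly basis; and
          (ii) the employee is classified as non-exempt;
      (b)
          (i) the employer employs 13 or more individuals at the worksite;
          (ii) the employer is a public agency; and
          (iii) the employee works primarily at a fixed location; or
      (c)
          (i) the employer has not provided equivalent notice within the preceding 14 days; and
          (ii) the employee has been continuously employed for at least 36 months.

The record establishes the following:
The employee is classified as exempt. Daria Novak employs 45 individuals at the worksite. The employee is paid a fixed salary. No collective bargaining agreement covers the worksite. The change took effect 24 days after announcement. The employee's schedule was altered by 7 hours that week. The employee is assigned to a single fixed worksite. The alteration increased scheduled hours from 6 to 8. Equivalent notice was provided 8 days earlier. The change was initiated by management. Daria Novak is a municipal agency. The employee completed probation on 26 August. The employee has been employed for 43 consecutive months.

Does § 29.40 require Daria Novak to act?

(a) < 5 days' notice — fails.
(i) no CBA — met.
(ii) not employee-requested — satisfied.
So (b) is satisfied (T AND T).
(c) hours reduced — not satisfied.
(1): F OR T OR F → true.
(2) past probation — holds.
(i) hourly-paid — not met.
(ii) non-exempt — not satisfied.
So (a) is not satisfied (F AND F).
(i) ≥ 13 at site — holds.
(ii) public agency — holds.
(iii) fixed location — holds.
So (b) is satisfied (T AND T AND T).
(i) no recent notice — not met.
(ii) tenure ≥ 36 mo. — holds.
(c) = F AND T = false.
So (3) is satisfied (F OR T OR F).
So Overall is satisfied (T AND T AND T).

Yes — required.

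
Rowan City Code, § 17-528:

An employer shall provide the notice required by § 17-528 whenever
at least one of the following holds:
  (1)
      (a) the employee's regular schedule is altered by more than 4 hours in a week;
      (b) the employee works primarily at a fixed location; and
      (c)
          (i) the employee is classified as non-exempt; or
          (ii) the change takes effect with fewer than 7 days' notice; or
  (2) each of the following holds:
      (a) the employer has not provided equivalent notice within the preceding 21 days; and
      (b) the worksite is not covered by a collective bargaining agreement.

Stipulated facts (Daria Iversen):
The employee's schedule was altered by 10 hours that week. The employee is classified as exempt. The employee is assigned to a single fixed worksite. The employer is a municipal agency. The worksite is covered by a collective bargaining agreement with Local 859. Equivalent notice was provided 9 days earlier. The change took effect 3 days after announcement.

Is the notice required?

(a) schedule shift > 4h — met.
(b) fixed location — holds.
(i) non-exempt — not met.
(ii) < 7 days' notice — holds.
(c): F OR T → true.
(1): T AND T AND T → true.
(a) no recent notice — not satisfied.
(b) no CBA — fails.
So (2) is not satisfied (F AND F).
So Overall is satisfied (T OR F).

Yes — required.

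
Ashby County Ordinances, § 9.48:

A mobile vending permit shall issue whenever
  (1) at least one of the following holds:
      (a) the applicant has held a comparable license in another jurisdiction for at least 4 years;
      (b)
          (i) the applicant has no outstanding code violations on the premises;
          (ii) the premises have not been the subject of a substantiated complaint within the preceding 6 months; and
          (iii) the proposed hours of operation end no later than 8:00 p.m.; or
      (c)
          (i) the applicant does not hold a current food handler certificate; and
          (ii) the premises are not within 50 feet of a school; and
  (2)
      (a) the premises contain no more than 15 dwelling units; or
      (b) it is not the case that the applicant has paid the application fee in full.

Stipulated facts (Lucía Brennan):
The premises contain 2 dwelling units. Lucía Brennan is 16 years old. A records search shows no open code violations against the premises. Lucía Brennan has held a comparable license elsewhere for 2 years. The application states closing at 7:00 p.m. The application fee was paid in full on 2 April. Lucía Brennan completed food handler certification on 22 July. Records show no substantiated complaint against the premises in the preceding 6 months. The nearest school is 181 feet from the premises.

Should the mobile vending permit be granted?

(a) prior license ≥ 4 yr — fails.
(i) no code violations — met.
(ii) no complaint in 6 mo. — holds.
(iii) closes by 8 p.m. — satisfied.
So (b) is satisfied (T AND T AND T).
(i) not (food handler cert.) — fails.
(ii) ≥50 ft from school — holds.
(c): F AND T → false.
(1) = F OR T OR F = true.
(a) ≤ 15 units — met.
(b) not (fee paid) — not satisfied.
(2) = T OR F = true.
Overall: T AND T → true.

Yes — granted.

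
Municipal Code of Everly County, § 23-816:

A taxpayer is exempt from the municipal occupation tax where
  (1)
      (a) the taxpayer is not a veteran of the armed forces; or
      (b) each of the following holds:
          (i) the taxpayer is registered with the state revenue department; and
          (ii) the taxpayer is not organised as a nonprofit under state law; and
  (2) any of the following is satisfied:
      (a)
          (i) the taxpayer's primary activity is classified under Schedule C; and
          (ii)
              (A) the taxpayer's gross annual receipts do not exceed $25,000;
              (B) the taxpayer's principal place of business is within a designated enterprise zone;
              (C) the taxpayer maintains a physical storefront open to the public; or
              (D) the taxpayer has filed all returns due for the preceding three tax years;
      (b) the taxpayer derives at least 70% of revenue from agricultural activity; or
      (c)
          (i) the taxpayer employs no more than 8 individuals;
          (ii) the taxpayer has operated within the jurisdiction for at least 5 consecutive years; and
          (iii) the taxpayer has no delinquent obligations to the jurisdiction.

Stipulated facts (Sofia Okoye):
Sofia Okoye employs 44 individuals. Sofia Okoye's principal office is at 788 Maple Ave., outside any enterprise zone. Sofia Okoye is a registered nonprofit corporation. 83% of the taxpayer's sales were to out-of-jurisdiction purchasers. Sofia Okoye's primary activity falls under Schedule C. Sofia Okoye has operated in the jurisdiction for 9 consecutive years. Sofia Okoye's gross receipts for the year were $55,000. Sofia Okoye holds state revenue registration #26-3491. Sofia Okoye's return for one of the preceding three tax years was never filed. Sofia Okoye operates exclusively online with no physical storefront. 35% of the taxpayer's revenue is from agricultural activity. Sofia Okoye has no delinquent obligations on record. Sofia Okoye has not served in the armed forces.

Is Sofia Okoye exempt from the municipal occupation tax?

(a) not (veteran) — met.
(i) state-registered — satisfied.
(ii) not (nonprofit) — fails.
So (b) is not satisfied (T AND F).
So (1) is satisfied (T OR F).
(i) Schedule C activity — satisfied.
(A) receipts ≤ $25,000 — not met.
(B) in enterprise zone — not met.
(C) has storefront — not satisfied.
(D) returns current — not met.
So (ii) is not satisfied (F OR F OR F OR F).
So (a) is not satisfied (T AND F).
(b) ≥70% agricultural — not satisfied.
(i) ≤ 8 employees — fails.
(ii) ≥ 5 yrs in jurisdiction — satisfied.
(iii) no delinquency — met.
So (c) is not satisfied (F AND T AND T).
So (2) is not satisfied (F OR F OR F).
Overall: T AND F → false.

No — not exempt.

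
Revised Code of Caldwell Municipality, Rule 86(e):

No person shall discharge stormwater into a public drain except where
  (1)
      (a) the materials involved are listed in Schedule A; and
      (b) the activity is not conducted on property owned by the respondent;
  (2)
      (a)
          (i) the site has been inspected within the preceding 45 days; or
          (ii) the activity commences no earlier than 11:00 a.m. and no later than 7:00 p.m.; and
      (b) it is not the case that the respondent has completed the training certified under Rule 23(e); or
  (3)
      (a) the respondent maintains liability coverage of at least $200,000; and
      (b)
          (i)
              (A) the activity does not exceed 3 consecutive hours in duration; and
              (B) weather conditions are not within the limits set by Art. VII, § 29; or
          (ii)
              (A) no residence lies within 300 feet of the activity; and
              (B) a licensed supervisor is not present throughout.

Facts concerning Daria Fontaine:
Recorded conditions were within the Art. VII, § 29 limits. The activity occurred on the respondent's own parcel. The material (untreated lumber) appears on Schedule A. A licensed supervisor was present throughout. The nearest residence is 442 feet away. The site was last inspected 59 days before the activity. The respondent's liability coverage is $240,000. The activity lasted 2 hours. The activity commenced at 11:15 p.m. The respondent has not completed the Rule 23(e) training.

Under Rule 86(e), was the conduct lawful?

(a) Schedule A material — satisfied.
(b) not (own property) — not satisfied.
So (1) is not satisfied (T AND F).
(i) site inspected — fails.
(ii) start within hours — fails.
(a) = F OR F = false.
(b) not (training certified) — met.
(2): F AND T → false.
(a) coverage ≥ $200,000 — satisfied.
(A) ≤ 3 hrs duration — met.
(B) not (weather ok) — fails.
(i): T AND F → false.
(A) no residence in 300 ft — satisfied.
(B) not (supervisor present) — fails.
So (ii) is not satisfied (T AND F).
So (b) is not satisfied (F OR F).
So (3) is not satisfied (T AND F).
Overall: F OR F OR F → false.

No — unlawful.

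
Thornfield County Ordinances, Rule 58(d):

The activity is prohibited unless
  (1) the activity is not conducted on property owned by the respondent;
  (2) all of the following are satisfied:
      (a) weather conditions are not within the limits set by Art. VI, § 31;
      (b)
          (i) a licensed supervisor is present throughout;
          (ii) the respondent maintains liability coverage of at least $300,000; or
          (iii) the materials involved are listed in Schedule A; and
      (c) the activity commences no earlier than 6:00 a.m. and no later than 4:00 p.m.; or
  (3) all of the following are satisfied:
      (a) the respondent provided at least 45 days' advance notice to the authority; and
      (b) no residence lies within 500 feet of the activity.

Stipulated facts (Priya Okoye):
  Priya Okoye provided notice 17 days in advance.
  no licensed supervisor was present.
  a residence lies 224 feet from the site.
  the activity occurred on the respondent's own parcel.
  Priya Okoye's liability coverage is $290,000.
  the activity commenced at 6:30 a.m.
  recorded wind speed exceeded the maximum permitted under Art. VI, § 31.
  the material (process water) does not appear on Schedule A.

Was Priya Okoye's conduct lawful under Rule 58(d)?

(1) not (own property) — not satisfied.
(a) not (weather ok) — met.
(i) supervisor present — fails.
(ii) coverage ≥ $300,000 — not met.
(iii) Schedule A material — fails.
(b) = F OR F OR F = false.
(c) start within hours — satisfied.
So (2) is not satisfied (T AND F AND T).
(a) ≥45 days' notice — not satisfied.
(b) no residence in 500 ft — fails.
(3): F AND F → false.
So Overall is not satisfied (F OR F OR F).

No — unlawful.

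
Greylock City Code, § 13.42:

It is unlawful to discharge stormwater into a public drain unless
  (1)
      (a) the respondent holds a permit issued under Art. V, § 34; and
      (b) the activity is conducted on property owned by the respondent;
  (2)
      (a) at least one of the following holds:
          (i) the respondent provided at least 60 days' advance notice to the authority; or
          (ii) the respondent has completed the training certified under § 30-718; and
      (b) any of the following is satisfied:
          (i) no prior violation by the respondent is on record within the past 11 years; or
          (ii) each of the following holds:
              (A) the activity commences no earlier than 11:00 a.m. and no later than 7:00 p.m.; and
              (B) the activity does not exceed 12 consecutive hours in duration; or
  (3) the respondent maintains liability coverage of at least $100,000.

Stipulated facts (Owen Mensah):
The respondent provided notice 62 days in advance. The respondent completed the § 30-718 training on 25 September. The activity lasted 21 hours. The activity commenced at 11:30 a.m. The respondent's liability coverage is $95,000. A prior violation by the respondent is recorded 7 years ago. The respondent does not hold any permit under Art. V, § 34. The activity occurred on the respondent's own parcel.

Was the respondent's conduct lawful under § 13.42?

No — unlawful.

(a) holds permit — not satisfied.
(b) own property — holds.
(1): F AND T → false.
(i) ≥60 days' notice — met.
(ii) training certified — satisfied.
So (a) is satisfied (T OR T).
(i) no prior violation — fails.
(A) start within hours — holds.
(B) ≤ 12 hrs duration — not satisfied.
(ii): T AND F → false.
(b): F OR F → false.
So (2) is not satisfied (T AND F).
(3) coverage ≥ $100,000 — fails.
Overall = F OR F OR F = false.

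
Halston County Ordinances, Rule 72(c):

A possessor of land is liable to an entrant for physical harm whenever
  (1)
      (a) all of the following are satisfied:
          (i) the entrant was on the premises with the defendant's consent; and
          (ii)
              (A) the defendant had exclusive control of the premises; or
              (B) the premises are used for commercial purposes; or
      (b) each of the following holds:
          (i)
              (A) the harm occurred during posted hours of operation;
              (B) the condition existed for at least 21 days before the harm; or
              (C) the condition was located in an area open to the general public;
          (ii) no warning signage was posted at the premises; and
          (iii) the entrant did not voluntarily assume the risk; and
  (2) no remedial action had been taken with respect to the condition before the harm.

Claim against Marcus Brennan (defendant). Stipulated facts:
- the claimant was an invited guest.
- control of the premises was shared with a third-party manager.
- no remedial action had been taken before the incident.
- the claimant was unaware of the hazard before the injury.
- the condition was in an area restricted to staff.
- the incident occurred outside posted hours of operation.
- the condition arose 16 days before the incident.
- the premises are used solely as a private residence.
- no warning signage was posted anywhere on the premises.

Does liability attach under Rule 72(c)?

No — not liable.

(i) consent to enter — holds.
(A) exclusive control — not met.
(B) commercial use — fails.
(ii) = F OR F = false.
So (a) is not satisfied (T AND F).
(A) during posted hours — not satisfied.
(B) condition ≥21 days old — not met.
(C) public area — fails.
(i): F OR F OR F → false.
(ii) no signage posted — satisfied.
(iii) no assumed risk — holds.
(b): F AND T AND T → false.
(1) = F OR F = false.
(2) no remedial action — holds.
Overall: F AND T → false.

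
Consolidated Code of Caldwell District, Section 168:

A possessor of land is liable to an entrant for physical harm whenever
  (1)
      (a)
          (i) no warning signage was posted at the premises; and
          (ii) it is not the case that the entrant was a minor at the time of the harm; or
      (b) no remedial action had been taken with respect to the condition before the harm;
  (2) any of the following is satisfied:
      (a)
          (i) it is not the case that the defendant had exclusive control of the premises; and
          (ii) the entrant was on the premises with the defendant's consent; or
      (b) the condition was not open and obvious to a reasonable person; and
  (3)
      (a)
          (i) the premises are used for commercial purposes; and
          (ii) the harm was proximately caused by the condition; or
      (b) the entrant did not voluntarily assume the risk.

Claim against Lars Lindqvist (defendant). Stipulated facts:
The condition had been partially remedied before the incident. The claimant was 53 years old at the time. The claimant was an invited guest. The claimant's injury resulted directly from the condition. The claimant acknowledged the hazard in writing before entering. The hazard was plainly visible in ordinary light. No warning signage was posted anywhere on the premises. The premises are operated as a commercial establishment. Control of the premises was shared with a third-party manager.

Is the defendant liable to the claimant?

Yes — liable.

(i) no signage posted — met.
(ii) not (entrant a minor) — satisfied.
(a): T AND T → true.
(b) no remedial action — fails.
So (1) is satisfied (T OR F).
(i) not (exclusive control) — holds.
(ii) consent to enter — holds.
So (a) is satisfied (T AND T).
(b) not open/obvious — not met.
(2): T OR F → true.
(i) commercial use — satisfied.
(ii) proximate cause — holds.
(a) = T AND T = true.
(b) no assumed risk — not met.
(3) = T OR F = true.
So Overall is satisfied (T AND T AND T).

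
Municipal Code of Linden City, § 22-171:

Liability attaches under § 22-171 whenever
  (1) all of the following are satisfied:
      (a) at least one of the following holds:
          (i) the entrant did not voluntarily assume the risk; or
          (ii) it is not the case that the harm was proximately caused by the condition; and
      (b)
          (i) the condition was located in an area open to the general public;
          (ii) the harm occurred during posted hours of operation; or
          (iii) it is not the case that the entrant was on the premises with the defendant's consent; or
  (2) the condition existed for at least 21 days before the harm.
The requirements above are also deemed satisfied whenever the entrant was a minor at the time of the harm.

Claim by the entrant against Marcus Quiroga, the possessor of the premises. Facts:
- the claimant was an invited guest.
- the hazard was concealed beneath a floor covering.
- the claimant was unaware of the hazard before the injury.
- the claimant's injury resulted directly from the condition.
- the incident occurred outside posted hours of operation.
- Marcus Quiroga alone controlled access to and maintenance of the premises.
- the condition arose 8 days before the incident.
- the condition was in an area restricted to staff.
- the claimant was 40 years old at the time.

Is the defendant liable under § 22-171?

(i) no assumed risk — satisfied.
(ii) not (proximate cause) — not met.
So (a) is satisfied (T OR F).
(i) public area — fails.
(ii) during posted hours — fails.
(iii) not (consent to enter) — not satisfied.
(b) = F OR F OR F = false.
So (1) is not satisfied (T AND F).
(2) condition ≥21 days old — not satisfied.
Overall: F OR F → false.
Exception (entrant a minor) — not satisfied.
Result: main false OR exception false → false.

No — not liable.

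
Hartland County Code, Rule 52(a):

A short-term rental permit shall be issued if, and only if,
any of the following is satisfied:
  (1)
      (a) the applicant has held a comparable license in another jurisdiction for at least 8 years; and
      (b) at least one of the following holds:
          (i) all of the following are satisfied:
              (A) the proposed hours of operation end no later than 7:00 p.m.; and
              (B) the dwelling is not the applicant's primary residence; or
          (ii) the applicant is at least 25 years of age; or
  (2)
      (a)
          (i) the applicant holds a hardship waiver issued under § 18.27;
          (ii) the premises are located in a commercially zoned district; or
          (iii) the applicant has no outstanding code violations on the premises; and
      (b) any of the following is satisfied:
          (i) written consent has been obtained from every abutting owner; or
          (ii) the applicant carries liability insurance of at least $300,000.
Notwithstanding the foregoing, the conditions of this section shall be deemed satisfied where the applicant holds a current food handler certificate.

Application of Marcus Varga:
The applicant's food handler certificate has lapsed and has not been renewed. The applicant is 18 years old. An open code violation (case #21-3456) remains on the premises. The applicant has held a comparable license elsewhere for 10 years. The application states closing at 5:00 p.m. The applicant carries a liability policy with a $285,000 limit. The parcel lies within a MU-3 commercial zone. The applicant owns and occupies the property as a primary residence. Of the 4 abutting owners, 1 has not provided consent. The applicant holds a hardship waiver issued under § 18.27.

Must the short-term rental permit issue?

(a) prior license ≥ 8 yr — holds.
(A) closes by 7 p.m. — holds.
(B) not (primary residence) — fails.
So (i) is not satisfied (T AND F).
(ii) age ≥ 25 — not satisfied.
So (b) is not satisfied (F OR F).
So (1) is not satisfied (T AND F).
(i) hardship waiver — met.
(ii) commercially zoned — met.
(iii) no code violations — fails.
So (a) is satisfied (T OR T OR F).
(i) all abutters consent — not met.
(ii) insurance ≥ $300,000 — not met.
(b) = F OR F = false.
(2): T AND F → false.
Overall: F OR F → false.
Exception (food handler cert.) — not satisfied.
Result: main false OR exception false → false.

No — denied.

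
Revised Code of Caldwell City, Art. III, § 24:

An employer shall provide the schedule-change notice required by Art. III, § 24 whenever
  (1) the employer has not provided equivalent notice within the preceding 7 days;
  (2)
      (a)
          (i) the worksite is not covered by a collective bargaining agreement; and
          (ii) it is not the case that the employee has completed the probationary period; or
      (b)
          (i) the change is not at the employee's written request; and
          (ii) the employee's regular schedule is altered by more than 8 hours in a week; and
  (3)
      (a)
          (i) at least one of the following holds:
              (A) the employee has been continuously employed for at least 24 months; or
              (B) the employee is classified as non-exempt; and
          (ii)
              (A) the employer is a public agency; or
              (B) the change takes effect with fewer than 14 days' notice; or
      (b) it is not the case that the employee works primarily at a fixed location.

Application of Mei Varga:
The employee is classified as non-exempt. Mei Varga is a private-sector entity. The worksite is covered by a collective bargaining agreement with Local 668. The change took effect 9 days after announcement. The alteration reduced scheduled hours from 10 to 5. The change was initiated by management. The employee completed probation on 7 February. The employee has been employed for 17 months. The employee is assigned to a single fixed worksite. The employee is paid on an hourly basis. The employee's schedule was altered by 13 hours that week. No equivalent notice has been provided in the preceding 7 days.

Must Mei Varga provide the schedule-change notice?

Yes — required.

(1) no recent notice — satisfied.
(i) no CBA — fails.
(ii) not (past probation) — fails.
(a): F AND F → false.
(i) not employee-requested — satisfied.
(ii) schedule shift > 8h — holds.
(b): T AND T → true.
(2): F OR T → true.
(A) tenure ≥ 24 mo. — not satisfied.
(B) non-exempt — met.
So (i) is satisfied (F OR T).
(A) public agency — fails.
(B) < 14 days' notice — holds.
So (ii) is satisfied (F OR T).
(a) = T AND T = true.
(b) not (fixed location) — not met.
(3): T OR F → true.
So Overall is satisfied (T AND T AND T).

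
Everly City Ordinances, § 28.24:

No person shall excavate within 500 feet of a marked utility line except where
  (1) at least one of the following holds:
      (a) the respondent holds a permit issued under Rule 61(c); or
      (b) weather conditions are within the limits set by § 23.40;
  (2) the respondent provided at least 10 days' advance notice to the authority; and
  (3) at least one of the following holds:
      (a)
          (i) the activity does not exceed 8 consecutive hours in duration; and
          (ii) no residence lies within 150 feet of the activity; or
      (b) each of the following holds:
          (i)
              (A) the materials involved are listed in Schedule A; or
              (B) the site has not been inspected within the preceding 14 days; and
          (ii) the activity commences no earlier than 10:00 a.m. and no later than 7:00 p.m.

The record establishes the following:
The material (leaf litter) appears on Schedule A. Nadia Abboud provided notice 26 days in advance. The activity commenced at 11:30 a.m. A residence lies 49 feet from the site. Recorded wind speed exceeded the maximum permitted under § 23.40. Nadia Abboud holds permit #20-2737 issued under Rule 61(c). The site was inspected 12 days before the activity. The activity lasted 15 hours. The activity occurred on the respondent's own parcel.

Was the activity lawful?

(a) holds permit — satisfied.
(b) weather ok — fails.
So (1) is satisfied (T OR F).
(2) ≥10 days' notice — holds.
(i) ≤ 8 hrs duration — not met.
(ii) no residence in 150 ft — not satisfied.
(a) = F AND F = false.
(A) Schedule A material — satisfied.
(B) not (site inspected) — not satisfied.
(i): T OR F → true.
(ii) start within hours — satisfied.
(b) = T AND T = true.
(3): F OR T → true.
So Overall is satisfied (T AND T AND T).

Yes — lawful.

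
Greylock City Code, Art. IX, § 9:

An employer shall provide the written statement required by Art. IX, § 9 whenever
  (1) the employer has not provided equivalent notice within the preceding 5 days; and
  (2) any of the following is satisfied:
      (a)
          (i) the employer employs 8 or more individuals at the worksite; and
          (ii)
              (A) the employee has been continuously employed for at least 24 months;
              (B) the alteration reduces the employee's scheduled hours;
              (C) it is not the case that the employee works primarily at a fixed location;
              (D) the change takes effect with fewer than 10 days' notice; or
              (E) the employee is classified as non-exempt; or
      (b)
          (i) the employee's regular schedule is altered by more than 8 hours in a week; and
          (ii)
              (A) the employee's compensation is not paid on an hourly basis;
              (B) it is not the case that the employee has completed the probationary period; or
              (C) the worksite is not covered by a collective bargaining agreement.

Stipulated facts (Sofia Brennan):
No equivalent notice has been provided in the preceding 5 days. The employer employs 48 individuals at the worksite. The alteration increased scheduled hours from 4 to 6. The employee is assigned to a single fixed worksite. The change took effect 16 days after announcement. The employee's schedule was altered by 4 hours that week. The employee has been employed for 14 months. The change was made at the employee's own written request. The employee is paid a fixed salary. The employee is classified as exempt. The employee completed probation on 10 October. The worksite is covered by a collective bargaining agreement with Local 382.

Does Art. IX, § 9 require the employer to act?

(1) no recent notice — holds.
(i) ≥ 8 at site — met.
(A) tenure ≥ 24 mo. — not satisfied.
(B) hours reduced — fails.
(C) not (fixed location) — fails.
(D) < 10 days' notice — not met.
(E) non-exempt — fails.
So (ii) is not satisfied (F OR F OR F OR F OR F).
(a) = T AND F = false.
(i) schedule shift > 8h — not satisfied.
(A) not (hourly-paid) — met.
(B) not (past probation) — not met.
(C) no CBA — fails.
(ii): T OR F OR F → true.
(b): F AND T → false.
(2): F OR F → false.
So Overall is not satisfied (T AND F).

No — not required.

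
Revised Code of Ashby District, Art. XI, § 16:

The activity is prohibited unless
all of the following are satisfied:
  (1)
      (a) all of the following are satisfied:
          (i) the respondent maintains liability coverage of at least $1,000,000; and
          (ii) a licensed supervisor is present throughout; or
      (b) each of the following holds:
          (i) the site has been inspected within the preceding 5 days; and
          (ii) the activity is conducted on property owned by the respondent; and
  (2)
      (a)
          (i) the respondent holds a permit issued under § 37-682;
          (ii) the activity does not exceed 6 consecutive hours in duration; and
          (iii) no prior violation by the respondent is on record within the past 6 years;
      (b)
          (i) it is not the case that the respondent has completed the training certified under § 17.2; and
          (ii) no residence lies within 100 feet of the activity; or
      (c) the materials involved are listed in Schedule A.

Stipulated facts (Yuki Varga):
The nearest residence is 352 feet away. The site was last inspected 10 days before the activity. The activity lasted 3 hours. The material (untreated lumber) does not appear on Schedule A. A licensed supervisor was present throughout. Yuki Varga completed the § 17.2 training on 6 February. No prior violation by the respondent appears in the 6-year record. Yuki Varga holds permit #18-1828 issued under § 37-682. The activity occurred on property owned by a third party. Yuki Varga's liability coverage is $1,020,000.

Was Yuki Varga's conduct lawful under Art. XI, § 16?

Yes — lawful.

(i) coverage ≥ $1,000,000 — met.
(ii) supervisor present — satisfied.
(a): T AND T → true.
(i) site inspected — not met.
(ii) own property — not met.
(b): F AND F → false.
(1) = T OR F = true.
(i) holds permit — satisfied.
(ii) ≤ 6 hrs duration — satisfied.
(iii) no prior violation — holds.
(a) = T AND T AND T = true.
(i) not (training certified) — not satisfied.
(ii) no residence in 100 ft — satisfied.
(b): F AND T → false.
(c) Schedule A material — fails.
So (2) is satisfied (T OR F OR F).
Overall = T AND T = true.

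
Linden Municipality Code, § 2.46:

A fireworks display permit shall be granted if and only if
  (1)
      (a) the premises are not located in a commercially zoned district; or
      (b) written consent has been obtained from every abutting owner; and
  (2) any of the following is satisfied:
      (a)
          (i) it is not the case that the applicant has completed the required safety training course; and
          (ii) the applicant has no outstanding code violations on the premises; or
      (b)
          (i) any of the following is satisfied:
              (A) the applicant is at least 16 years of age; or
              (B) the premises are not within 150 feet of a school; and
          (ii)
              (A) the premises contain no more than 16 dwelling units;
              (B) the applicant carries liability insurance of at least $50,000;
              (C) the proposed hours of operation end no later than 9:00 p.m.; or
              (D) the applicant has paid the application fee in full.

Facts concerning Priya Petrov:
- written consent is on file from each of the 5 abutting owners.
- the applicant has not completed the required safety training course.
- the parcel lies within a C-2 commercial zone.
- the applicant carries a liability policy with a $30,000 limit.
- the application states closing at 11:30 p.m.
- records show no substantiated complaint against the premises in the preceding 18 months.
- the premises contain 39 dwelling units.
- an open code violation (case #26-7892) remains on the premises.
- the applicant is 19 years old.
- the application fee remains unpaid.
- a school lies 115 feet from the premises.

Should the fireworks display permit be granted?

No — denied.

(a) not (commercially zoned) — fails.
(b) all abutters consent — holds.
(1): F OR T → true.
(i) not (safety training) — met.
(ii) no code violations — not satisfied.
(a): T AND F → false.
(A) age ≥ 16 — satisfied.
(B) ≥150 ft from school — fails.
(i) = T OR F = true.
(A) ≤ 16 units — fails.
(B) insurance ≥ $50,000 — fails.
(C) closes by 9 p.m. — fails.
(D) fee paid — fails.
So (ii) is not satisfied (F OR F OR F OR F).
So (b) is not satisfied (T AND F).
So (2) is not satisfied (F OR F).
Overall: T AND F → false.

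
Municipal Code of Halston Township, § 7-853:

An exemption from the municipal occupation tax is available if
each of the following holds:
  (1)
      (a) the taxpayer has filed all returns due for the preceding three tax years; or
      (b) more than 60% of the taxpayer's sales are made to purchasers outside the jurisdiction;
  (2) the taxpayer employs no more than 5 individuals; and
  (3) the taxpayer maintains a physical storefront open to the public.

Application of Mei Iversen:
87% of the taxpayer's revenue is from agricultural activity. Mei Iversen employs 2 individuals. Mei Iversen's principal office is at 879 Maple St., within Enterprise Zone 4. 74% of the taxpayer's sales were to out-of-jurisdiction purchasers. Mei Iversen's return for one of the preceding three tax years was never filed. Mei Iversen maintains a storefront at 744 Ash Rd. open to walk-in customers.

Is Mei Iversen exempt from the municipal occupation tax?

(a) returns current — fails.
(b) >60% out-of-jur. sales — holds.
So (1) is satisfied (F OR T).
(2) ≤ 5 employees — met.
(3) has storefront — holds.
So Overall is satisfied (T AND T AND T).

Yes — exempt.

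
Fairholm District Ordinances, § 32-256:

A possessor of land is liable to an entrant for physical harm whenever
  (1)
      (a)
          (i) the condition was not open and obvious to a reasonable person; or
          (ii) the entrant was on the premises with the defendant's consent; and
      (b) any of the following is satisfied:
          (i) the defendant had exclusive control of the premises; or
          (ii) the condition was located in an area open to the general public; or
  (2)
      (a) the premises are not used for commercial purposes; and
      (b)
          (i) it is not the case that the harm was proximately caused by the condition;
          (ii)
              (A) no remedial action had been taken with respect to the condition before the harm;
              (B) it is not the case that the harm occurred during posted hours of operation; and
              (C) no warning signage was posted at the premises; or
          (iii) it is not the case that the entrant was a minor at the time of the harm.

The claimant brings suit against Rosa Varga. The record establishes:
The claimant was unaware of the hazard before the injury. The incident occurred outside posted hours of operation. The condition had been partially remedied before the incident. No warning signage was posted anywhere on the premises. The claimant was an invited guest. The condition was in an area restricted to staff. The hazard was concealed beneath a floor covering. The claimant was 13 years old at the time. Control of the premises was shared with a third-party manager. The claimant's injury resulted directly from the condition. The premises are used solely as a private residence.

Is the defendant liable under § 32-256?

No — not liable.

(i) not open/obvious — satisfied.
(ii) consent to enter — met.
(a) = T OR T = true.
(i) exclusive control — fails.
(ii) public area — not satisfied.
So (b) is not satisfied (F OR F).
So (1) is not satisfied (T AND F).
(a) not (commercial use) — met.
(i) not (proximate cause) — fails.
(A) no remedial action — fails.
(B) not (during posted hours) — met.
(C) no signage posted — satisfied.
(ii): F AND T AND T → false.
(iii) not (entrant a minor) — fails.
So (b) is not satisfied (F OR F OR F).
(2) = T AND F = false.
Overall: F OR F → false.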